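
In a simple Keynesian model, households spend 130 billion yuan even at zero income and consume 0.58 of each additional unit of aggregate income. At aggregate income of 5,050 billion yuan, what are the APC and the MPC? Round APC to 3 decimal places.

APC = 0.606; MPC = 0.58

MPC = 0.58 (the slope of the consumption function)
C = 130 + 0.58(5050) = 3059, so APC = 3059/5050 = 0.606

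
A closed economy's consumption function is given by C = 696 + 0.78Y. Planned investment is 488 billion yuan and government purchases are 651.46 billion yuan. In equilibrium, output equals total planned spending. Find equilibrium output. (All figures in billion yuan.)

Y = C + I + G = 696 + 0.78Y + 488 + 651.46
Y − 0.78Y = 1835.46
0.22Y = 1835.46, so Y = 1835.46/0.22 = 8343

Y = 8343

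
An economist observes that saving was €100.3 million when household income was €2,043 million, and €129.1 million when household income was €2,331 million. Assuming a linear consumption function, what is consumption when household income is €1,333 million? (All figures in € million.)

MPS = ΔS/ΔY = (129.1 − 100.3)/(2331 − 2043) = 28.8/288 = 0.1
MPC = 1 − MPS = 0.9
Autonomous saving = 100.3 − 0.1(2043) = -104, so a = 104
C = 104 + 0.9(1333) = 104 + 1199.7 = 1303.7

C = 1303.7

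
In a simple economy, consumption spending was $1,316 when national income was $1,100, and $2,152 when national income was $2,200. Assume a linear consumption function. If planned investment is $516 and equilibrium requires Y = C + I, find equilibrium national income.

MPC = (2152 − 1316)/(2200 − 1100) = 836/1100 = 0.76
a = 1316 − 0.76(1100) = 480
Equilibrium: Y = 480 + 0.76Y + 516
0.24Y = 996, so Y = 996/0.24 = 4150

Y = 4150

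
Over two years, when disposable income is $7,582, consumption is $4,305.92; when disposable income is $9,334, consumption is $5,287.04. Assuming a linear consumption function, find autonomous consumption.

a = 60

MPC = ΔC/ΔY = (5287.04 − 4305.92)/(9334 − 7582) = 981.12/1752 = 0.56
a = C − MPC·Y = 4305.92 − 0.56(7582) = 4305.92 − 4245.92 = 60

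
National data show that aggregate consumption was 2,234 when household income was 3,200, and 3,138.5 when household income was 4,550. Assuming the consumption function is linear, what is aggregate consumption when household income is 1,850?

MPC = (3138.5 − 2234)/(4550 − 3200) = 904.5/1350 = 0.67
a = 2234 − 0.67(3200) = 2234 − 2144 = 90
C = 90 + 0.67(1850) = 90 + 1239.5 = 1329.5

C = 1329.5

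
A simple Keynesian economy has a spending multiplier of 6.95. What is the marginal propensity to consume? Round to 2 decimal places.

k = 1/(1 − MPC), so 1 − MPC = 1/k = 1/6.95 = 0.1439
MPC = 1 − 0.1439 = 0.86

MPC = 0.86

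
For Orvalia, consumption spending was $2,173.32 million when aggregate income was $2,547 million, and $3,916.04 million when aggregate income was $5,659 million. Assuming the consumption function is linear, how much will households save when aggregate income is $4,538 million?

MPC = (3916.04 − 2173.32)/(5659 − 2547) = 1742.72/3112 = 0.56
a = 2173.32 − 0.56(2547) = 2173.32 − 1426.32 = 747
C = 747 + 0.56(4538) = 3288.28
S = 4538 − 3288.28 = 1249.72

S = 1249.72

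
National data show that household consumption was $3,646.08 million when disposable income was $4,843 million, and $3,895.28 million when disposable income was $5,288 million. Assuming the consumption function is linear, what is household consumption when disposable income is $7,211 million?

C = 4972.16

MPC = (3895.28 − 3646.08)/(5288 − 4843) = 249.2/445 = 0.56
a = 3646.08 − 0.56(4843) = 3646.08 − 2712.08 = 934
C = 934 + 0.56(7211) = 934 + 4038.16 = 4972.16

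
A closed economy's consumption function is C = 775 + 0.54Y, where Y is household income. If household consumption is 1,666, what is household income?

Y = 1650

775 + 0.54Y = 1666
0.54Y = 891, so Y = 891/0.54 = 1650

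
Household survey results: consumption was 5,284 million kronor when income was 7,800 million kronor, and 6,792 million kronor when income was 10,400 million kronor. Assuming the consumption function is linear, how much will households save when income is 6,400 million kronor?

MPC = (6792 − 5284)/(10400 − 7800) = 1508/2600 = 0.58
a = 5284 − 0.58(7800) = 5284 − 4524 = 760
C = 760 + 0.58(6400) = 4472
S = 6400 − 4472 = 1928

S = 1928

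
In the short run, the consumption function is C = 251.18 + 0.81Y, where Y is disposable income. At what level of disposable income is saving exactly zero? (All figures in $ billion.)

Y = 1322

At break-even, C = Y: 251.18 + 0.81Y = Y
0.19Y = 251.18, so Y = 251.18/0.19 = 1322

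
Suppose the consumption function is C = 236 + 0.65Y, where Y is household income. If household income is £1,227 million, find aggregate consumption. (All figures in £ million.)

C = 1033.55

C = 236 + 0.65(1227) = 236 + 797.55 = 1033.55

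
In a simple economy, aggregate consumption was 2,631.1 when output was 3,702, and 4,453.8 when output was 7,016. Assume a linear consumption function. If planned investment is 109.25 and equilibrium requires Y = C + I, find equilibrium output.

MPC = (4453.8 − 2631.1)/(7016 − 3702) = 1822.7/3314 = 0.55
a = 2631.1 − 0.55(3702) = 595
Equilibrium: Y = 595 + 0.55Y + 109.25
0.45Y = 704.25, so Y = 704.25/0.45 = 1565

Y = 1565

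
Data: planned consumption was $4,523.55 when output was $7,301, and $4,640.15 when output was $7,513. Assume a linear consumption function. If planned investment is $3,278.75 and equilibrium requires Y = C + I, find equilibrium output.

MPC = (4640.15 − 4523.55)/(7513 − 7301) = 116.6/212 = 0.55
a = 4523.55 − 0.55(7301) = 508
Equilibrium: Y = 508 + 0.55Y + 3278.75
0.45Y = 3786.75, so Y = 3786.75/0.45 = 8415

Y = 8415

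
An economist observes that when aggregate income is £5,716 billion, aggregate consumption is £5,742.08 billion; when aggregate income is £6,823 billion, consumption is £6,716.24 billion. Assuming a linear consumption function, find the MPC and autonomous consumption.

MPC = ΔC/ΔY = (6716.24 − 5742.08)/(6823 − 5716) = 974.16/1107 = 0.88
a = C − MPC·Y = 5742.08 − 0.88(5716) = 5742.08 − 5030.08 = 712

MPC = 0.88; a = 712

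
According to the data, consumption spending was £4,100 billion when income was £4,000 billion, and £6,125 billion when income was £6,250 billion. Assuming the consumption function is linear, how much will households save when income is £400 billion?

MPC = (6125 − 4100)/(6250 − 4000) = 2025/2250 = 0.9
a = 4100 − 0.9(4000) = 4100 − 3600 = 500
C = 500 + 0.9(400) = 860
S = 400 − 860 = -460

S = -460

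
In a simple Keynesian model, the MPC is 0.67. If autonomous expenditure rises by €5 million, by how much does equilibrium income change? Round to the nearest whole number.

The multiplier is 1/(1 − MPC) = 1/0.33.
ΔY = 5/0.33 = 15.15 ≈ 15

ΔY ≈ 15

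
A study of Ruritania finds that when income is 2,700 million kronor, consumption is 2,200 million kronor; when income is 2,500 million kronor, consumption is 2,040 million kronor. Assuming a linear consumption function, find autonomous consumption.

a = 40

MPC = ΔC/ΔY = (2200 − 2040)/(2700 − 2500) = 160/200 = 0.8
a = C − MPC·Y = 2040 − 0.8(2500) = 2040 − 2000 = 40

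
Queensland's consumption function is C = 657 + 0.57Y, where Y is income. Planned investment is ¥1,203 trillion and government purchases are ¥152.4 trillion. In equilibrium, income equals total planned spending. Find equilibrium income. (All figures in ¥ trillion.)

Y = C + I + G = 657 + 0.57Y + 1203 + 152.4
Y − 0.57Y = 2012.4
0.43Y = 2012.4, so Y = 2012.4/0.43 = 4680

Y = 4680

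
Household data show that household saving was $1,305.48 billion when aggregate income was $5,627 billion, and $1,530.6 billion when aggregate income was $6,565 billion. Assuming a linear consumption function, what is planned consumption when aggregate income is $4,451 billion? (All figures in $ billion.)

C = 3427.76

MPS = ΔS/ΔY = (1530.6 − 1305.48)/(6565 − 5627) = 225.12/938 = 0.24
MPC = 1 − MPS = 0.76
Autonomous saving = 1305.48 − 0.24(5627) = -45, so a = 45
C = 45 + 0.76(4451) = 45 + 3382.76 = 3427.76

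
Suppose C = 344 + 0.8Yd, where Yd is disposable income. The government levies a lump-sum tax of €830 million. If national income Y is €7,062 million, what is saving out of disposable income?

Yd = Y − T = 7062 − 830 = 6232
C = 344 + 0.8(6232) = 344 + 4985.6 = 5329.6
S = Yd − C = 6232 − 5329.6 = 902.4

S = 902.4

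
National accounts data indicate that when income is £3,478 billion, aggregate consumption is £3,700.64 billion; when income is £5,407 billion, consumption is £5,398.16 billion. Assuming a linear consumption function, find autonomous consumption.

a = 640

MPC = ΔC/ΔY = (5398.16 − 3700.64)/(5407 − 3478) = 1697.52/1929 = 0.88
a = C − MPC·Y = 3700.64 − 0.88(3478) = 3700.64 − 3060.64 = 640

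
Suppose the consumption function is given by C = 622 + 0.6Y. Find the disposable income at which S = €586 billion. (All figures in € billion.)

Y = 3020

S = Y − C = -622 + 0.4Y
-622 + 0.4Y = 586, so 0.4Y = 1208 and Y = 3020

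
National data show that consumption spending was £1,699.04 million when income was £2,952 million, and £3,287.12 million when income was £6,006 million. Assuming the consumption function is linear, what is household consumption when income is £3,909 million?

MPC = (3287.12 − 1699.04)/(6006 − 2952) = 1588.08/3054 = 0.52
a = 1699.04 − 0.52(2952) = 1699.04 − 1535.04 = 164
C = 164 + 0.52(3909) = 164 + 2032.68 = 2196.68

C = 2196.68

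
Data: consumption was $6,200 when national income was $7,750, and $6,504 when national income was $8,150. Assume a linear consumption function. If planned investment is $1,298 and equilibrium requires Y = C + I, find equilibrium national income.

Y = 6700

MPC = (6504 − 6200)/(8150 − 7750) = 304/400 = 0.76
a = 6200 − 0.76(7750) = 310
Equilibrium: Y = 310 + 0.76Y + 1298
0.24Y = 1608, so Y = 1608/0.24 = 6700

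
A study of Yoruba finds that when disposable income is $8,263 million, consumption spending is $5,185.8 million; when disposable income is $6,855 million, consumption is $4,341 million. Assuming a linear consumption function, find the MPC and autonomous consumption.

MPC = ΔC/ΔY = (5185.8 − 4341)/(8263 − 6855) = 844.8/1408 = 0.6
a = C − MPC·Y = 4341 − 0.6(6855) = 4341 − 4113 = 228

MPC = 0.6; a = 228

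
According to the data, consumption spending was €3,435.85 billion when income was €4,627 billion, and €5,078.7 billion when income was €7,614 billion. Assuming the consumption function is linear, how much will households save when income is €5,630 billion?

MPC = (5078.7 − 3435.85)/(7614 − 4627) = 1642.85/2987 = 0.55
a = 3435.85 − 0.55(4627) = 3435.85 − 2544.85 = 891
C = 891 + 0.55(5630) = 3987.5
S = 5630 − 3987.5 = 1642.5

S = 1642.5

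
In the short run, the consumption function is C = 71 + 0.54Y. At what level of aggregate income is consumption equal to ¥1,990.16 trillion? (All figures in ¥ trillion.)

71 + 0.54Y = 1990.16
0.54Y = 1919.16, so Y = 1919.16/0.54 = 3554

Y = 3554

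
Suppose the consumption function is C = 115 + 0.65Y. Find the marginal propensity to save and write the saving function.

MPS = 0.35; S = -115 + 0.35Y

MPS = 1 − MPC = 1 − 0.65 = 0.35
S = Y − C = -115 + 0.35Y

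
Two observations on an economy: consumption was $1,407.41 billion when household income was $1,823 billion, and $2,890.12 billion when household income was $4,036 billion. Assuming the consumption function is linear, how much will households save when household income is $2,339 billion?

MPC = (2890.12 − 1407.41)/(4036 − 1823) = 1482.71/2213 = 0.67
a = 1407.41 − 0.67(1823) = 1407.41 − 1221.41 = 186
C = 186 + 0.67(2339) = 1753.13
S = 2339 − 1753.13 = 585.87

S = 585.87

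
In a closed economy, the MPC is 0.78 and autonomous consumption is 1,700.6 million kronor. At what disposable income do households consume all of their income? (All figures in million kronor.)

Y = 7730

At break-even, C = Y: 1700.6 + 0.78Y = Y
0.22Y = 1700.6, so Y = 1700.6/0.22 = 7730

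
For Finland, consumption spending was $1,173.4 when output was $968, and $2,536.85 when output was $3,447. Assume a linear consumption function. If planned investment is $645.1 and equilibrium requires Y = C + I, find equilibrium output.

MPC = (2536.85 − 1173.4)/(3447 − 968) = 1363.45/2479 = 0.55
a = 1173.4 − 0.55(968) = 641
Equilibrium: Y = 641 + 0.55Y + 645.1
0.45Y = 1286.1, so Y = 1286.1/0.45 = 2858

Y = 2858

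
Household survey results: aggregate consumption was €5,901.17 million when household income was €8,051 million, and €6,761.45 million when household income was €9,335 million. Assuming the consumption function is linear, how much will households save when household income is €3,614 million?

S = 685.62

MPC = (6761.45 − 5901.17)/(9335 − 8051) = 860.28/1284 = 0.67
a = 5901.17 − 0.67(8051) = 5901.17 − 5394.17 = 507
C = 507 + 0.67(3614) = 2928.38
S = 3614 − 2928.38 = 685.62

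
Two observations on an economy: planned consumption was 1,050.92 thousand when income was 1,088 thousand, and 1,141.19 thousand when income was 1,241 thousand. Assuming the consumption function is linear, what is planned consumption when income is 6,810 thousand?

C = 4426.9

MPC = (1141.19 − 1050.92)/(1241 − 1088) = 90.27/153 = 0.59
a = 1050.92 − 0.59(1088) = 1050.92 − 641.92 = 409
C = 409 + 0.59(6810) = 409 + 4017.9 = 4426.9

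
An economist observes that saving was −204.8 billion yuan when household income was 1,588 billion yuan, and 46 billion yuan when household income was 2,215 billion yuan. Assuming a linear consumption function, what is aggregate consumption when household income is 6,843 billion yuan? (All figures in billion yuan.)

C = 4945.8

MPS = ΔS/ΔY = (46 − (-204.8))/(2215 − 1588) = 250.8/627 = 0.4
MPC = 1 − MPS = 0.6
Autonomous saving = -204.8 − 0.4(1588) = -840, so a = 840
C = 840 + 0.6(6843) = 840 + 4105.8 = 4945.8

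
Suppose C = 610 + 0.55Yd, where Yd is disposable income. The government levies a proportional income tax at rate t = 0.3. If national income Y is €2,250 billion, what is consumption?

Yd = (1 − 0.3)(2250) = 0.7(2250) = 1575
C = 610 + 0.55(1575) = 610 + 866.25 = 1476.25

C = 1476.25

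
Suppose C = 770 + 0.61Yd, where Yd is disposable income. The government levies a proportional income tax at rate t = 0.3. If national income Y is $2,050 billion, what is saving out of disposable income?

S = -210.35

Yd = (1 − 0.3)(2050) = 0.7(2050) = 1435
C = 770 + 0.61(1435) = 770 + 875.35 = 1645.35
S = Yd − C = 1435 − 1645.35 = -210.35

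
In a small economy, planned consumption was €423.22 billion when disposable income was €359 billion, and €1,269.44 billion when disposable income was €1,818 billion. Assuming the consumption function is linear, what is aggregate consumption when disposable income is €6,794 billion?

C = 4155.52

MPC = (1269.44 − 423.22)/(1818 − 359) = 846.22/1459 = 0.58
a = 423.22 − 0.58(359) = 423.22 − 208.22 = 215
C = 215 + 0.58(6794) = 215 + 3940.52 = 4155.52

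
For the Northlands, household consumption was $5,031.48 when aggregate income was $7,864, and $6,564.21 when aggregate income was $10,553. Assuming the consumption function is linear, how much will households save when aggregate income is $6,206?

S = 2119.58

MPC = (6564.21 − 5031.48)/(10553 − 7864) = 1532.73/2689 = 0.57
a = 5031.48 − 0.57(7864) = 5031.48 − 4482.48 = 549
C = 549 + 0.57(6206) = 4086.42
S = 6206 − 4086.42 = 2119.58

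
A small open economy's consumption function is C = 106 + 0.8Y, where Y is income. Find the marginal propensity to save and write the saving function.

MPS = 0.2; S = -106 + 0.2Y

MPS = 1 − MPC = 1 − 0.8 = 0.2
S = Y − C = -106 + 0.2Y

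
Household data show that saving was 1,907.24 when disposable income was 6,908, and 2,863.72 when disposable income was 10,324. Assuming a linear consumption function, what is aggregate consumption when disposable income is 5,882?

MPS = ΔS/ΔY = (2863.72 − 1907.24)/(10324 − 6908) = 956.48/3416 = 0.28
MPC = 1 − MPS = 0.72
Autonomous saving = 1907.24 − 0.28(6908) = -27, so a = 27
C = 27 + 0.72(5882) = 27 + 4235.04 = 4262.04

C = 4262.04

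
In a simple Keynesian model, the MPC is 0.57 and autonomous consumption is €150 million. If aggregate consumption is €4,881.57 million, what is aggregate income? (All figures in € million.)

150 + 0.57Y = 4881.57
0.57Y = 4731.57, so Y = 4731.57/0.57 = 8301

Y = 8301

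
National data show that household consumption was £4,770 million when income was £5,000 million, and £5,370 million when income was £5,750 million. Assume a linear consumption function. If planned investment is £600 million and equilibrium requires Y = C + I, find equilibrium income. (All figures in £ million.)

Y = 6850

MPC = (5370 − 4770)/(5750 − 5000) = 600/750 = 0.8
a = 4770 − 0.8(5000) = 770
Equilibrium: Y = 770 + 0.8Y + 600
0.2Y = 1370, so Y = 1370/0.2 = 6850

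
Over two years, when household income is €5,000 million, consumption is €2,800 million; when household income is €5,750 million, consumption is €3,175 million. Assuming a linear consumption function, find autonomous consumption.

a = 300

MPC = ΔC/ΔY = (3175 − 2800)/(5750 − 5000) = 375/750 = 0.5
a = C − MPC·Y = 2800 − 0.5(5000) = 2800 − 2500 = 300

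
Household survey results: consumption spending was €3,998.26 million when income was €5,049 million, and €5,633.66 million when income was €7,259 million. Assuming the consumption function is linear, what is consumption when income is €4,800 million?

MPC = (5633.66 − 3998.26)/(7259 − 5049) = 1635.4/2210 = 0.74
a = 3998.26 − 0.74(5049) = 3998.26 − 3736.26 = 262
C = 262 + 0.74(4800) = 262 + 3552 = 3814

C = 3814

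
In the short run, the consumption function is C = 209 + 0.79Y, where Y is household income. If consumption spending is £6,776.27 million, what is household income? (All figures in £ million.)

209 + 0.79Y = 6776.27
0.79Y = 6567.27, so Y = 6567.27/0.79 = 8313

Y = 8313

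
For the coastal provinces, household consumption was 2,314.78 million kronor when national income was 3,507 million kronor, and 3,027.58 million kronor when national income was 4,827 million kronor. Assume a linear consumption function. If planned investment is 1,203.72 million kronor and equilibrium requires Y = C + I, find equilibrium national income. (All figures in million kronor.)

MPC = (3027.58 − 2314.78)/(4827 − 3507) = 712.8/1320 = 0.54
a = 2314.78 − 0.54(3507) = 421
Equilibrium: Y = 421 + 0.54Y + 1203.72
0.46Y = 1624.72, so Y = 1624.72/0.46 = 3532

Y = 3532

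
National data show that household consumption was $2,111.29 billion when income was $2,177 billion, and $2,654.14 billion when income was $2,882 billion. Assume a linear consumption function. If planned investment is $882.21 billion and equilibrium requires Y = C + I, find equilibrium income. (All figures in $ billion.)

MPC = (2654.14 − 2111.29)/(2882 − 2177) = 542.85/705 = 0.77
a = 2111.29 − 0.77(2177) = 435
Equilibrium: Y = 435 + 0.77Y + 882.21
0.23Y = 1317.21, so Y = 1317.21/0.23 = 5727

Y = 5727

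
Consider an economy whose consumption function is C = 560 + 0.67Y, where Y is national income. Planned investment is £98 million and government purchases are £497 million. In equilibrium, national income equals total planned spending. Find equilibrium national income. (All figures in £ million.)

Y = C + I + G = 560 + 0.67Y + 98 + 497
Y − 0.67Y = 1155
0.33Y = 1155, so Y = 1155/0.33 = 3500

Y = 3500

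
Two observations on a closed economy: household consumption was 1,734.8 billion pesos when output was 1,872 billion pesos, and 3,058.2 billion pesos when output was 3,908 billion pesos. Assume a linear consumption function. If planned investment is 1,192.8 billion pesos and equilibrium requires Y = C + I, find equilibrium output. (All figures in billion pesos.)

MPC = (3058.2 − 1734.8)/(3908 − 1872) = 1323.4/2036 = 0.65
a = 1734.8 − 0.65(1872) = 518
Equilibrium: Y = 518 + 0.65Y + 1192.8
0.35Y = 1710.8, so Y = 1710.8/0.35 = 4888

Y = 4888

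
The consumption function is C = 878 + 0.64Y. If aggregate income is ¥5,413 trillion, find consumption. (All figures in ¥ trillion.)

C = 878 + 0.64(5413) = 878 + 3464.32 = 4342.32

C = 4342.32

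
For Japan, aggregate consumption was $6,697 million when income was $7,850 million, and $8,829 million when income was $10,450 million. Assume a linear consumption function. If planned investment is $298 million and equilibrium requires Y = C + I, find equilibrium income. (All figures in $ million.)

Y = 3100

MPC = (8829 − 6697)/(10450 − 7850) = 2132/2600 = 0.82
a = 6697 − 0.82(7850) = 260
Equilibrium: Y = 260 + 0.82Y + 298
0.18Y = 558, so Y = 558/0.18 = 3100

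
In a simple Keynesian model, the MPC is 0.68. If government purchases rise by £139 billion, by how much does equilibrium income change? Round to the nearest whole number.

The multiplier is 1/(1 − MPC) = 1/0.32.
ΔY = 139/0.32 = 434.38 ≈ 434

ΔY ≈ 434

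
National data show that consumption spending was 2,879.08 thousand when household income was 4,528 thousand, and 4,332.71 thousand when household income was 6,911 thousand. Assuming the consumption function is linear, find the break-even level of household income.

MPC = (4332.71 − 2879.08)/(6911 − 4528) = 1453.63/2383 = 0.61
a = 2879.08 − 0.61(4528) = 2879.08 − 2762.08 = 117
Break-even: Y = a/(1−MPC) = 117/0.39 = 300

Y = 300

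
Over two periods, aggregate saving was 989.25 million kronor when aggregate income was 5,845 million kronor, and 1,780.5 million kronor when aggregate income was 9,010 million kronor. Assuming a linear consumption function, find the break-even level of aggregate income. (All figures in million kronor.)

MPS = ΔS/ΔY = (1780.5 − 989.25)/(9010 − 5845) = 791.25/3165 = 0.25
MPC = 1 − MPS = 0.75
From S(5845) = 989.25: −a + 0.25(5845) = 989.25, so a = 1461.25 − 989.25 = 472
Break-even (S = 0): Y = a/MPS = 472/0.25 = 1888

Y = 1888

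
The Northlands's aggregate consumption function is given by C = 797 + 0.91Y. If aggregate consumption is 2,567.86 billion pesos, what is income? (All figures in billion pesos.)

797 + 0.91Y = 2567.86
0.91Y = 1770.86, so Y = 1770.86/0.91 = 1946

Y = 1946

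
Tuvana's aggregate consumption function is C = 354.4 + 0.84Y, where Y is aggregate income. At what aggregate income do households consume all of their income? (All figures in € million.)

Y = 2215

At break-even, C = Y: 354.4 + 0.84Y = Y
0.16Y = 354.4, so Y = 354.4/0.16 = 2215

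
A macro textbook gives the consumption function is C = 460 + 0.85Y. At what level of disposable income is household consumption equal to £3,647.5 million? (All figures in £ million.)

460 + 0.85Y = 3647.5
0.85Y = 3187.5, so Y = 3187.5/0.85 = 3750

Y = 3750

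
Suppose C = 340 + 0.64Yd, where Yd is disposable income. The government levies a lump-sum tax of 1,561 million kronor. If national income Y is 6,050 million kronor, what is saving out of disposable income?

Yd = Y − T = 6050 − 1561 = 4489
C = 340 + 0.64(4489) = 340 + 2872.96 = 3212.96
S = Yd − C = 4489 − 3212.96 = 1276.04

S = 1276.04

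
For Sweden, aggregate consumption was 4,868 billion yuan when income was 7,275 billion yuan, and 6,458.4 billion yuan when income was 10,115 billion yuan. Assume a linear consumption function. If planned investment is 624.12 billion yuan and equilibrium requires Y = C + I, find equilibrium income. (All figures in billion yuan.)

MPC = (6458.4 − 4868)/(10115 − 7275) = 1590.4/2840 = 0.56
a = 4868 − 0.56(7275) = 794
Equilibrium: Y = 794 + 0.56Y + 624.12
0.44Y = 1418.12, so Y = 1418.12/0.44 = 3223

Y = 3223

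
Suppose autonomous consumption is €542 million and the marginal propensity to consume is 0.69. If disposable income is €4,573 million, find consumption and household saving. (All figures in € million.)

C = 3697.37; S = 875.63

C = 542 + 0.69(4573) = 542 + 3155.37 = 3697.37
S = Y − C = 4573 − 3697.37 = 875.63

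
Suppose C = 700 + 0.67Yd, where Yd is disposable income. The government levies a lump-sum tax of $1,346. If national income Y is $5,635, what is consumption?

Yd = Y − T = 5635 − 1346 = 4289
C = 700 + 0.67(4289) = 700 + 2873.63 = 3573.63

C = 3573.63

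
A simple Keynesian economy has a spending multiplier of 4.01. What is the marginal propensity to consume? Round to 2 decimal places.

MPC = 0.75

k = 1/(1 − MPC), so 1 − MPC = 1/k = 1/4.01 = 0.2494
MPC = 1 − 0.2494 = 0.75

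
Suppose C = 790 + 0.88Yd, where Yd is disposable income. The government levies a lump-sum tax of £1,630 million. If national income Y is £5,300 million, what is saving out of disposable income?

Yd = Y − T = 5300 − 1630 = 3670
C = 790 + 0.88(3670) = 790 + 3229.6 = 4019.6
S = Yd − C = 3670 − 4019.6 = -349.6

S = -349.6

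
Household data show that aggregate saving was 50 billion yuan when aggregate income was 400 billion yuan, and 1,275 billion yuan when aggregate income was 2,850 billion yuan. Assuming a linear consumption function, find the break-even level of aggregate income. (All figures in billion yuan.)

MPS = ΔS/ΔY = (1275 − 50)/(2850 − 400) = 1225/2450 = 0.5
MPC = 1 − MPS = 0.5
From S(400) = 50: −a + 0.5(400) = 50, so a = 200 − 50 = 150
Break-even (S = 0): Y = a/MPS = 150/0.5 = 300

Y = 300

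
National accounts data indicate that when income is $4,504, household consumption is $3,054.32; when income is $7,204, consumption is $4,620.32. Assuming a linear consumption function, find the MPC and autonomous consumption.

MPC = 0.58; a = 442

MPC = ΔC/ΔY = (4620.32 − 3054.32)/(7204 − 4504) = 1566/2700 = 0.58
a = C − MPC·Y = 3054.32 − 0.58(4504) = 3054.32 − 2612.32 = 442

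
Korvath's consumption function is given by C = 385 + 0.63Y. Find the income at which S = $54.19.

S = Y − C = -385 + 0.37Y
-385 + 0.37Y = 54.19, so 0.37Y = 439.19 and Y = 1187

Y = 1187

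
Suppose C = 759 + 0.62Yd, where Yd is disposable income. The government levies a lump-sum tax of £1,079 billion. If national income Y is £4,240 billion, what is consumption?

Yd = Y − T = 4240 − 1079 = 3161
C = 759 + 0.62(3161) = 759 + 1959.82 = 2718.82

C = 2718.82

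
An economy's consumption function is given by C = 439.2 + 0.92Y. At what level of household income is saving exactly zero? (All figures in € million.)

Y = 5490

At break-even, C = Y: 439.2 + 0.92Y = Y
0.08Y = 439.2, so Y = 439.2/0.08 = 5490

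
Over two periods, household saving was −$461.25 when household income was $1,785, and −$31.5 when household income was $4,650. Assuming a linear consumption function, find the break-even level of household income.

MPS = ΔS/ΔY = (-31.5 − (-461.25))/(4650 − 1785) = 429.75/2865 = 0.15
MPC = 1 − MPS = 0.85
From S(1785) = -461.25: −a + 0.15(1785) = -461.25, so a = 267.75 − (-461.25) = 729
Break-even (S = 0): Y = a/MPS = 729/0.15 = 4860

Y = 4860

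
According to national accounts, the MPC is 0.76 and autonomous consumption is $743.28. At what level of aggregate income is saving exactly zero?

At break-even, C = Y: 743.28 + 0.76Y = Y
0.24Y = 743.28, so Y = 743.28/0.24 = 3097

Y = 3097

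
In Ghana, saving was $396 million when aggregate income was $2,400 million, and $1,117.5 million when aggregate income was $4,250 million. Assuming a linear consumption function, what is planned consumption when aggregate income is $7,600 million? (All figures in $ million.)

C = 5176

MPS = ΔS/ΔY = (1117.5 − 396)/(4250 − 2400) = 721.5/1850 = 0.39
MPC = 1 − MPS = 0.61
Autonomous saving = 396 − 0.39(2400) = -540, so a = 540
C = 540 + 0.61(7600) = 540 + 4636 = 5176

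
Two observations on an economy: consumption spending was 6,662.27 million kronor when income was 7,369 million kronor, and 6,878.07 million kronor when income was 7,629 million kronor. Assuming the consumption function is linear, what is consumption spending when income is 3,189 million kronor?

C = 3192.87

MPC = (6878.07 − 6662.27)/(7629 − 7369) = 215.8/260 = 0.83
a = 6662.27 − 0.83(7369) = 6662.27 − 6116.27 = 546
C = 546 + 0.83(3189) = 546 + 2646.87 = 3192.87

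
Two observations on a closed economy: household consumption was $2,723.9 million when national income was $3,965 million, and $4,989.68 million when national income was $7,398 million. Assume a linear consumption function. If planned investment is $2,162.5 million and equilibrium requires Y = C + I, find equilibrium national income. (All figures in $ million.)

MPC = (4989.68 − 2723.9)/(7398 − 3965) = 2265.78/3433 = 0.66
a = 2723.9 − 0.66(3965) = 107
Equilibrium: Y = 107 + 0.66Y + 2162.5
0.34Y = 2269.5, so Y = 2269.5/0.34 = 6675

Y = 6675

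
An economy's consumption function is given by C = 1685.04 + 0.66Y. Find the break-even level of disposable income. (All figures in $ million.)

At break-even, C = Y: 1685.04 + 0.66Y = Y
0.34Y = 1685.04, so Y = 1685.04/0.34 = 4956

Y = 4956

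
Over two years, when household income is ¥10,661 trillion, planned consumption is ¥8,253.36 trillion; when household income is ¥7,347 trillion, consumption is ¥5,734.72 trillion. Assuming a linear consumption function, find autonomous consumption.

a = 151

MPC = ΔC/ΔY = (8253.36 − 5734.72)/(10661 − 7347) = 2518.64/3314 = 0.76
a = C − MPC·Y = 5734.72 − 0.76(7347) = 5734.72 − 5583.72 = 151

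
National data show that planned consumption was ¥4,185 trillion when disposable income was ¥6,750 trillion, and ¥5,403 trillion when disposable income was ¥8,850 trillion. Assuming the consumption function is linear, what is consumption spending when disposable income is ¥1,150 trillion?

MPC = (5403 − 4185)/(8850 − 6750) = 1218/2100 = 0.58
a = 4185 − 0.58(6750) = 4185 − 3915 = 270
C = 270 + 0.58(1150) = 270 + 667 = 937

C = 937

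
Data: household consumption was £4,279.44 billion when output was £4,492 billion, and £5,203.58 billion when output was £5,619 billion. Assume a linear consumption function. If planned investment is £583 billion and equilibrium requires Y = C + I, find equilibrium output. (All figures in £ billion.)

MPC = (5203.58 − 4279.44)/(5619 − 4492) = 924.14/1127 = 0.82
a = 4279.44 − 0.82(4492) = 596
Equilibrium: Y = 596 + 0.82Y + 583
0.18Y = 1179, so Y = 1179/0.18 = 6550

Y = 6550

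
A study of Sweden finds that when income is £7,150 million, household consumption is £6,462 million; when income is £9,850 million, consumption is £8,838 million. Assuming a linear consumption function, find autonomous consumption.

MPC = ΔC/ΔY = (8838 − 6462)/(9850 − 7150) = 2376/2700 = 0.88
a = C − MPC·Y = 6462 − 0.88(7150) = 6462 − 6292 = 170

a = 170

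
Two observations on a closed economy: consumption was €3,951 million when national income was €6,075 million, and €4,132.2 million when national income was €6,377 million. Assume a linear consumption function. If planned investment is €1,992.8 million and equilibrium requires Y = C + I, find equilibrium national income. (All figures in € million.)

Y = 5747

MPC = (4132.2 − 3951)/(6377 − 6075) = 181.2/302 = 0.6
a = 3951 − 0.6(6075) = 306
Equilibrium: Y = 306 + 0.6Y + 1992.8
0.4Y = 2298.8, so Y = 2298.8/0.4 = 5747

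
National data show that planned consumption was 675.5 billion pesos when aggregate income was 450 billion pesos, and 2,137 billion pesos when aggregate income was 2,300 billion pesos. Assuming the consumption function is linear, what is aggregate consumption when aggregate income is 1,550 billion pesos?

MPC = (2137 − 675.5)/(2300 − 450) = 1461.5/1850 = 0.79
a = 675.5 − 0.79(450) = 675.5 − 355.5 = 320
C = 320 + 0.79(1550) = 320 + 1224.5 = 1544.5

C = 1544.5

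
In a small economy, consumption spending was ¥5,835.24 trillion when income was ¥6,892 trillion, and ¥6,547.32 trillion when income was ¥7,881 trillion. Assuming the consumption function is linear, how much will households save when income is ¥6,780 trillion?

S = 1025.4

MPC = (6547.32 − 5835.24)/(7881 − 6892) = 712.08/989 = 0.72
a = 5835.24 − 0.72(6892) = 5835.24 − 4962.24 = 873
C = 873 + 0.72(6780) = 5754.6
S = 6780 − 5754.6 = 1025.4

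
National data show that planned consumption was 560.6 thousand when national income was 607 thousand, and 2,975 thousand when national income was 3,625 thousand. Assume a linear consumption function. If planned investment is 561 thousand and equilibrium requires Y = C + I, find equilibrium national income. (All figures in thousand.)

MPC = (2975 − 560.6)/(3625 − 607) = 2414.4/3018 = 0.8
a = 560.6 − 0.8(607) = 75
Equilibrium: Y = 75 + 0.8Y + 561
0.2Y = 636, so Y = 636/0.2 = 3180

Y = 3180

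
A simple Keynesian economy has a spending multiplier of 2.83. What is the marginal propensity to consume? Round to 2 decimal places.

MPC = 0.65

k = 1/(1 − MPC), so 1 − MPC = 1/k = 1/2.83 = 0.3534
MPC = 1 − 0.3534 = 0.65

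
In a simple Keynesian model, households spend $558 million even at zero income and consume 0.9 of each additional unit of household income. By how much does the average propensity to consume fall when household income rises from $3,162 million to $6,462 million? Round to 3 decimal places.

At Y = 3162: C = 558 + 0.9(3162) = 3403.8, APC = 3403.8/3162 = 1.0765
At Y = 6462: C = 6373.8, APC = 6373.8/6462 = 0.9864
Fall in APC = 1.0765 − 0.9864 = 0.0901 ≈ 0.090

ΔAPC = 0.090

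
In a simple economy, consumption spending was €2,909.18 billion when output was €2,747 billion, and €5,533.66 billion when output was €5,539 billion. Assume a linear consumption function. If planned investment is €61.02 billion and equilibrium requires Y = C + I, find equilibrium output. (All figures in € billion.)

MPC = (5533.66 − 2909.18)/(5539 − 2747) = 2624.48/2792 = 0.94
a = 2909.18 − 0.94(2747) = 327
Equilibrium: Y = 327 + 0.94Y + 61.02
0.06Y = 388.02, so Y = 388.02/0.06 = 6467

Y = 6467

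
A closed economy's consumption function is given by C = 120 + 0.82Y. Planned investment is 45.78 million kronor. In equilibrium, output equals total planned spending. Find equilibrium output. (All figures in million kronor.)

Y = C + I = 120 + 0.82Y + 45.78
Y − 0.82Y = 165.78
0.18Y = 165.78, so Y = 165.78/0.18 = 921

Y = 921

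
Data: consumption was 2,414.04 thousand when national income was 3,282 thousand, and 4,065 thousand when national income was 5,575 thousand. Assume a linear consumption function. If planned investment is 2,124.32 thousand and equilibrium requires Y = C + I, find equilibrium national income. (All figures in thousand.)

MPC = (4065 − 2414.04)/(5575 − 3282) = 1650.96/2293 = 0.72
a = 2414.04 − 0.72(3282) = 51
Equilibrium: Y = 51 + 0.72Y + 2124.32
0.28Y = 2175.32, so Y = 2175.32/0.28 = 7769

Y = 7769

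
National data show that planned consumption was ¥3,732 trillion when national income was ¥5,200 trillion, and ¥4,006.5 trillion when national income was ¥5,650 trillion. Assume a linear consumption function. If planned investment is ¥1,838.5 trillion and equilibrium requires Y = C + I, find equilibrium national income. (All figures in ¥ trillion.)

MPC = (4006.5 − 3732)/(5650 − 5200) = 274.5/450 = 0.61
a = 3732 − 0.61(5200) = 560
Equilibrium: Y = 560 + 0.61Y + 1838.5
0.39Y = 2398.5, so Y = 2398.5/0.39 = 6150

Y = 6150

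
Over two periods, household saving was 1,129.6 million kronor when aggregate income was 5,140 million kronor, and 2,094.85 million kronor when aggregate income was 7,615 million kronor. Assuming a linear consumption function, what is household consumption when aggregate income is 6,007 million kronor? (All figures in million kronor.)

C = 4539.27

MPS = ΔS/ΔY = (2094.85 − 1129.6)/(7615 − 5140) = 965.25/2475 = 0.39
MPC = 1 − MPS = 0.61
Autonomous saving = 1129.6 − 0.39(5140) = -875, so a = 875
C = 875 + 0.61(6007) = 875 + 3664.27 = 4539.27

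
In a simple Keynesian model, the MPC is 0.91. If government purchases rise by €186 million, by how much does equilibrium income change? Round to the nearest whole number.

ΔY ≈ 2067

The multiplier is 1/(1 − MPC) = 1/0.09.
ΔY = 186/0.09 = 2066.67 ≈ 2067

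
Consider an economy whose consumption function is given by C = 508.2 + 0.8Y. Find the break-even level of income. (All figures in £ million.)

Y = 2541

At break-even, C = Y: 508.2 + 0.8Y = Y
0.2Y = 508.2, so Y = 508.2/0.2 = 2541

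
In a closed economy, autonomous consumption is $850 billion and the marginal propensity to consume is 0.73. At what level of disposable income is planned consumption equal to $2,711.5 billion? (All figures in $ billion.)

850 + 0.73Y = 2711.5
0.73Y = 1861.5, so Y = 1861.5/0.73 = 2550

Y = 2550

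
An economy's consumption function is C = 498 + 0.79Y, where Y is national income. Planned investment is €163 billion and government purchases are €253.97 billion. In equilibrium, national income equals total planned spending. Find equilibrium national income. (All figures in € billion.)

Y = C + I + G = 498 + 0.79Y + 163 + 253.97
Y − 0.79Y = 914.97
0.21Y = 914.97, so Y = 914.97/0.21 = 4357

Y = 4357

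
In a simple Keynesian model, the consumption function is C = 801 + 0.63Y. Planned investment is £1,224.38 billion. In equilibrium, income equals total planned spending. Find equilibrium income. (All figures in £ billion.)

Y = 5474

Y = C + I = 801 + 0.63Y + 1224.38
Y − 0.63Y = 2025.38
0.37Y = 2025.38, so Y = 2025.38/0.37 = 5474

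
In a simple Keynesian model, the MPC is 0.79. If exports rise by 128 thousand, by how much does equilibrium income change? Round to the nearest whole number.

ΔY ≈ 610

The multiplier is 1/(1 − MPC) = 1/0.21.
ΔY = 128/0.21 = 609.52 ≈ 610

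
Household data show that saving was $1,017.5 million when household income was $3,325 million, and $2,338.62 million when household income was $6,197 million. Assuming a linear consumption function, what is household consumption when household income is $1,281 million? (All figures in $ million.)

C = 1203.74

MPS = ΔS/ΔY = (2338.62 − 1017.5)/(6197 − 3325) = 1321.12/2872 = 0.46
MPC = 1 − MPS = 0.54
Autonomous saving = 1017.5 − 0.46(3325) = -512, so a = 512
C = 512 + 0.54(1281) = 512 + 691.74 = 1203.74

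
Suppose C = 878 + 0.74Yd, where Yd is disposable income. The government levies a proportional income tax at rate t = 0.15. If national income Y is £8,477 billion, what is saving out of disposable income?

S = 995.417

Yd = (1 − 0.15)(8477) = 0.85(8477) = 7205.45
C = 878 + 0.74(7205.45) = 878 + 5332.033 = 6210.033
S = Yd − C = 7205.45 − 6210.033 = 995.417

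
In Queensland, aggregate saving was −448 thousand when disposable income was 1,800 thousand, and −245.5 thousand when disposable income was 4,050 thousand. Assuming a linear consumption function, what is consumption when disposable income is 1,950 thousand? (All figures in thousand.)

C = 2384.5

MPS = ΔS/ΔY = (-245.5 − (-448))/(4050 − 1800) = 202.5/2250 = 0.09
MPC = 1 − MPS = 0.91
Autonomous saving = -448 − 0.09(1800) = -610, so a = 610
C = 610 + 0.91(1950) = 610 + 1774.5 = 2384.5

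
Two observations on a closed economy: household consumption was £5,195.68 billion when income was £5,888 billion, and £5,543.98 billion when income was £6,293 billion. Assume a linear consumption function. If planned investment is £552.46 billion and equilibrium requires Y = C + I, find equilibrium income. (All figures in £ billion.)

MPC = (5543.98 − 5195.68)/(6293 − 5888) = 348.3/405 = 0.86
a = 5195.68 − 0.86(5888) = 132
Equilibrium: Y = 132 + 0.86Y + 552.46
0.14Y = 684.46, so Y = 684.46/0.14 = 4889

Y = 4889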